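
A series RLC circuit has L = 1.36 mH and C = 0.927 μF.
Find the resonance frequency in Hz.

Step 1 — Resonance condition Im(Z)=0 gives ω₀ = 1/√(LC).
Step 2 — ω₀ = 1/√(0.00136·9.27e-07) = 2.816e+04 rad/s.
Step 3 — f₀ = ω₀/(2π) = 4482 Hz.

f₀ = 4482 Hz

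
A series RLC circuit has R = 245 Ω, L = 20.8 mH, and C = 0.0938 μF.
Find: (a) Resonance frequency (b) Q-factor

Step 1 — Resonance condition Im(Z)=0 gives ω₀ = 1/√(LC).
Step 2 — ω₀ = 1/√(0.0208·9.38e-08) = 2.264e+04 rad/s.
Step 3 — f₀ = ω₀/(2π) = 3603 Hz.
Step 4 — Series Q: Q = ω₀L/R = 2.264e+04·0.0208/245 = 1.922.

(a) f₀ = 3603 Hz  (b) Q = 1.922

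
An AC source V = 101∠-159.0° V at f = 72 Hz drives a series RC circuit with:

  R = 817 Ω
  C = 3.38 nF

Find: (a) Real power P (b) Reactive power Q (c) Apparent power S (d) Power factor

Step 1 — Angular frequency: ω = 2π·f = 2π·72 = 452.4 rad/s.
Step 2 — Component impedances:
  R: Z = R = 817 Ω
  C: Z = 1/(jωC) = -j/(ω·C) = 0 - j6.54e+05 Ω
Step 3 — Series combination: Z_total = R + C = 817 - j6.54e+05 Ω = 6.54e+05∠-89.9° Ω.
Step 4 — Source phasor: V = 101∠-159.0° V = -94.29 - j36.2 V.
Step 5 — Current: I = V / Z = 5.516e-05 - j0.0001442 A = 0.0001544∠-69.1° A.
Step 6 — Complex power: S = V·I* = 1.949e-05 - j0.0156 VA.
Step 7 — Real power: P = Re(S) = 1.949e-05 W.
Step 8 — Reactive power: Q = Im(S) = -0.0156 VAR.
Step 9 — Apparent power: |S| = 0.0156 VA.
Step 10 — Power factor: PF = P/|S| = 0.001249 (leading).

(a) P = 1.949e-05 W  (b) Q = -0.0156 VAR  (c) S = 0.0156 VA  (d) PF = 0.001249 (leading)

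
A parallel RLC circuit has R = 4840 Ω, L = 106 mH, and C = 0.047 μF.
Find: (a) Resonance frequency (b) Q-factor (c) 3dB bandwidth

Step 1 — Resonance: ω₀ = 1/√(LC) = 1/√(0.106·4.7e-08) = 1.417e+04 rad/s.
Step 2 — f₀ = ω₀/(2π) = 2255 Hz.
Step 3 — Parallel Q: Q = R/(ω₀L) = 4840/(1.417e+04·0.106) = 3.223.
Step 4 — Bandwidth: Δω = ω₀/Q = 4396 rad/s; BW = Δω/(2π) = 699.6 Hz.

(a) f₀ = 2255 Hz  (b) Q = 3.223  (c) BW = 699.6 Hz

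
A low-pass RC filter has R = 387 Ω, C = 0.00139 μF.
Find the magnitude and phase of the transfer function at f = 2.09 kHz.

Step 1 — Angular frequency: ω = 2π·2090 = 1.313e+04 rad/s.
Step 2 — Transfer function: H(jω) = 1/(1 + jωRC).
Step 3 — Denominator: 1 + jωRC = 1 + j·1.313e+04·387·1.39e-09 = 1 + j0.007064.
Step 4 — H = 1 - j0.007064.
Step 5 — Magnitude: |H| = 1 (-0.0 dB); phase: φ = -0.4°.

|H| = 1 (-0.0 dB), φ = -0.4°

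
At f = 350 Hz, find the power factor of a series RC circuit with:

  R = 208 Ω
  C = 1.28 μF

Step 1 — Angular frequency: ω = 2π·f = 2π·350 = 2199 rad/s.
Step 2 — Component impedances:
  R: Z = R = 208 Ω
  C: Z = 1/(jωC) = -j/(ω·C) = 0 - j355.3 Ω
Step 3 — Series combination: Z_total = R + C = 208 - j355.3 Ω = 411.7∠-59.7° Ω.
Step 4 — Power factor: PF = cos(φ) = Re(Z)/|Z| = 208/411.67 = 0.5053.
Step 5 — Type: Im(Z) = -355.3 ⇒ leading (phase φ = -59.7°).

PF = 0.5053 (leading, φ = -59.7°)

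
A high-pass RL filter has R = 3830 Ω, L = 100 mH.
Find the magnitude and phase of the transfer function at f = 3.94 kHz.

Step 1 — Angular frequency: ω = 2π·3940 = 2.476e+04 rad/s.
Step 2 — Transfer function: H(jω) = jωL/(R + jωL).
Step 3 — Numerator jωL = j·2476; denominator R + jωL = 3830 + j2476.
Step 4 — H = 0.2947 + j0.4559.
Step 5 — Magnitude: |H| = 0.5428 (-5.3 dB); phase: φ = 57.1°.

|H| = 0.5428 (-5.3 dB), φ = 57.1°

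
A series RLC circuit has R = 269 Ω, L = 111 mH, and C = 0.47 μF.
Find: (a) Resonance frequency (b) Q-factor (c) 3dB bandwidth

Step 1 — Resonance condition Im(Z)=0 gives ω₀ = 1/√(LC).
Step 2 — ω₀ = 1/√(0.111·4.7e-07) = 4378 rad/s.
Step 3 — f₀ = ω₀/(2π) = 696.8 Hz.
Step 4 — Series Q: Q = ω₀L/R = 4378·0.111/269 = 1.807.
Step 5 — 3dB bandwidth: Δω = ω₀/Q = 2423 rad/s; BW = Δω/(2π) = 385.7 Hz.

(a) f₀ = 696.8 Hz  (b) Q = 1.807  (c) BW = 385.7 Hz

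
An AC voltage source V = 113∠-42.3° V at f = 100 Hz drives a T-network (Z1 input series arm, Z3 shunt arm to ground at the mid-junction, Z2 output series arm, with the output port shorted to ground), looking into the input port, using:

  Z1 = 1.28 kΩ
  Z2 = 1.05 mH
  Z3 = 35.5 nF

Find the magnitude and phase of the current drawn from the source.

Step 1 — Angular frequency: ω = 2π·f = 2π·100 = 628.3 rad/s.
Step 2 — Component impedances:
  Z1: Z = R = 1280 Ω
  Z2: Z = jωL = j·628.3·0.00105 = 0 + j0.6597 Ω
  Z3: Z = 1/(jωC) = -j/(ω·C) = 0 - j4.483e+04 Ω
Step 3 — With the output port shorted to ground, the output series arm Z2 runs from the junction to ground; the shunt arm Z3 also runs from the junction to ground. They appear in parallel: Z3 || Z2 = 0 + j0.6597 Ω.
Step 4 — Series with input arm Z1: Z_in = Z1 + (Z3 || Z2) = 1280 + j0.6597 Ω = 1280∠0.0° Ω.
Step 5 — Source phasor: V = 113∠-42.3° V = 83.58 - j76.05 V.
Step 6 — Ohm's law: I = V / Z_total = (83.58 - j76.05) / (1280 + j0.6597) = 0.06526 - j0.05945 A.
Step 7 — Convert to polar: |I| = 0.08828 A, ∠I = -42.3°.

I = 0.08828∠-42.3° A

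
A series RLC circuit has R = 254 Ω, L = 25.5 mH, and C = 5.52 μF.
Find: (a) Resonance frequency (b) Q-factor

Step 1 — Resonance condition Im(Z)=0 gives ω₀ = 1/√(LC).
Step 2 — ω₀ = 1/√(0.0255·5.52e-06) = 2665 rad/s.
Step 3 — f₀ = ω₀/(2π) = 424.2 Hz.
Step 4 — Series Q: Q = ω₀L/R = 2665·0.0255/254 = 0.2676.

(a) f₀ = 424.2 Hz  (b) Q = 0.2676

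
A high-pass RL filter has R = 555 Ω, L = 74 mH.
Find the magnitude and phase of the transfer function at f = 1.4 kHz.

Step 1 — Angular frequency: ω = 2π·1400 = 8796 rad/s.
Step 2 — Transfer function: H(jω) = jωL/(R + jωL).
Step 3 — Numerator jωL = j·650.9; denominator R + jωL = 555 + j650.9.
Step 4 — H = 0.5791 + j0.4937.
Step 5 — Magnitude: |H| = 0.761 (-2.4 dB); phase: φ = 40.5°.

|H| = 0.761 (-2.4 dB), φ = 40.5°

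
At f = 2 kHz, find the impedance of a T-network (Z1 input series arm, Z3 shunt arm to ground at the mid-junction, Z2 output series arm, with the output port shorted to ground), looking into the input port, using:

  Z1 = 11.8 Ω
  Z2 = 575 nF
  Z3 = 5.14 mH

Step 1 — Angular frequency: ω = 2π·f = 2π·2000 = 1.257e+04 rad/s.
Step 2 — Component impedances:
  Z1: Z = R = 11.8 Ω
  Z2: Z = 1/(jωC) = -j/(ω·C) = 0 - j138.4 Ω
  Z3: Z = jωL = j·1.257e+04·0.00514 = 0 + j64.59 Ω
Step 3 — With the output port shorted to ground, the output series arm Z2 runs from the junction to ground; the shunt arm Z3 also runs from the junction to ground. They appear in parallel: Z3 || Z2 = 0 + j121.1 Ω.
Step 4 — Series with input arm Z1: Z_in = Z1 + (Z3 || Z2) = 11.8 + j121.1 Ω = 121.7∠84.4° Ω.

Z = 11.8 + j121.1 Ω = 121.7∠84.4° Ω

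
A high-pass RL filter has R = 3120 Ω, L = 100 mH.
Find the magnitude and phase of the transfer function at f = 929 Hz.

Step 1 — Angular frequency: ω = 2π·929 = 5837 rad/s.
Step 2 — Transfer function: H(jω) = jωL/(R + jωL).
Step 3 — Numerator jωL = j·583.7; denominator R + jωL = 3120 + j583.7.
Step 4 — H = 0.03382 + j0.1808.
Step 5 — Magnitude: |H| = 0.1839 (-14.7 dB); phase: φ = 79.4°.

|H| = 0.1839 (-14.7 dB), φ = 79.4°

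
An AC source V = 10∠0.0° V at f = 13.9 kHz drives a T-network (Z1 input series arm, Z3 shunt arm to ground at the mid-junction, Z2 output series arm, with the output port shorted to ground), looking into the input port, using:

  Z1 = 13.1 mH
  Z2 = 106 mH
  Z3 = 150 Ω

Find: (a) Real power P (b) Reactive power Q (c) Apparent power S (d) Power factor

Step 1 — Angular frequency: ω = 2π·f = 2π·1.39e+04 = 8.734e+04 rad/s.
Step 2 — Component impedances:
  Z1: Z = jωL = j·8.734e+04·0.0131 = 0 + j1144 Ω
  Z2: Z = jωL = j·8.734e+04·0.106 = 0 + j9258 Ω
  Z3: Z = R = 150 Ω
Step 3 — With the output port shorted to ground, the output series arm Z2 runs from the junction to ground; the shunt arm Z3 also runs from the junction to ground. They appear in parallel: Z3 || Z2 = 150 + j2.43 Ω.
Step 4 — Series with input arm Z1: Z_in = Z1 + (Z3 || Z2) = 150 + j1147 Ω = 1156∠82.5° Ω.
Step 5 — Source phasor: V = 10∠0.0° V = 10 V.
Step 6 — Current: I = V / Z = 0.001122 - j0.008575 A = 0.008648∠-82.5° A.
Step 7 — Complex power: S = V·I* = 0.01122 + j0.08575 VA.
Step 8 — Real power: P = Re(S) = 0.01122 W.
Step 9 — Reactive power: Q = Im(S) = 0.08575 VAR.
Step 10 — Apparent power: |S| = 0.08648 VA.
Step 11 — Power factor: PF = P/|S| = 0.1297 (lagging).

(a) P = 0.01122 W  (b) Q = 0.08575 VAR  (c) S = 0.08648 VA  (d) PF = 0.1297 (lagging)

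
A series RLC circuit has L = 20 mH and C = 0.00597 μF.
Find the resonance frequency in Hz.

Step 1 — Resonance condition Im(Z)=0 gives ω₀ = 1/√(LC).
Step 2 — ω₀ = 1/√(0.02·5.97e-09) = 9.152e+04 rad/s.
Step 3 — f₀ = ω₀/(2π) = 1.457e+04 Hz.

f₀ = 1.457e+04 Hz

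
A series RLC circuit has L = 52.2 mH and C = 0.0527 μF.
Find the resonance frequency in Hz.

Step 1 — Resonance condition Im(Z)=0 gives ω₀ = 1/√(LC).
Step 2 — ω₀ = 1/√(0.0522·5.27e-08) = 1.907e+04 rad/s.
Step 3 — f₀ = ω₀/(2π) = 3034 Hz.

f₀ = 3034 Hz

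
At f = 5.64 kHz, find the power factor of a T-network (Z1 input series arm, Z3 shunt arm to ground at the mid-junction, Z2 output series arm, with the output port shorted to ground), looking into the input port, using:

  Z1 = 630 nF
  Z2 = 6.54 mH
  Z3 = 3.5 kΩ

Step 1 — Angular frequency: ω = 2π·f = 2π·5640 = 3.544e+04 rad/s.
Step 2 — Component impedances:
  Z1: Z = 1/(jωC) = -j/(ω·C) = 0 - j44.79 Ω
  Z2: Z = jωL = j·3.544e+04·0.00654 = 0 + j231.8 Ω
  Z3: Z = R = 3500 Ω
Step 3 — With the output port shorted to ground, the output series arm Z2 runs from the junction to ground; the shunt arm Z3 also runs from the junction to ground. They appear in parallel: Z3 || Z2 = 15.28 + j230.7 Ω.
Step 4 — Series with input arm Z1: Z_in = Z1 + (Z3 || Z2) = 15.28 + j186 Ω = 186.6∠85.3° Ω.
Step 5 — Power factor: PF = cos(φ) = Re(Z)/|Z| = 15.28/186.6 = 0.08189.
Step 6 — Type: Im(Z) = 186 ⇒ lagging (phase φ = 85.3°).

PF = 0.08189 (lagging, φ = 85.3°)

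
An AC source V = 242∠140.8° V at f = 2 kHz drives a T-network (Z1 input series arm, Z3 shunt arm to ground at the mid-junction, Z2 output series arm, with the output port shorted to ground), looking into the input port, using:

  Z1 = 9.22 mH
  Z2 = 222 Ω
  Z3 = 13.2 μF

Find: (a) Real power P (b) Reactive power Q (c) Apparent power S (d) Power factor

Step 1 — Angular frequency: ω = 2π·f = 2π·2000 = 1.257e+04 rad/s.
Step 2 — Component impedances:
  Z1: Z = jωL = j·1.257e+04·0.00922 = 0 + j115.9 Ω
  Z2: Z = R = 222 Ω
  Z3: Z = 1/(jωC) = -j/(ω·C) = 0 - j6.029 Ω
Step 3 — With the output port shorted to ground, the output series arm Z2 runs from the junction to ground; the shunt arm Z3 also runs from the junction to ground. They appear in parallel: Z3 || Z2 = 0.1636 - j6.024 Ω.
Step 4 — Series with input arm Z1: Z_in = Z1 + (Z3 || Z2) = 0.1636 + j109.8 Ω = 109.8∠89.9° Ω.
Step 5 — Source phasor: V = 242∠140.8° V = -187.5 + j153 V.
Step 6 — Current: I = V / Z = 1.39 + j1.709 A = 2.203∠50.9° A.
Step 7 — Complex power: S = V·I* = 0.7941 + j533.2 VA.
Step 8 — Real power: P = Re(S) = 0.7941 W.
Step 9 — Reactive power: Q = Im(S) = 533.2 VAR.
Step 10 — Apparent power: |S| = 533.2 VA.
Step 11 — Power factor: PF = P/|S| = 0.001489 (lagging).

(a) P = 0.7941 W  (b) Q = 533.2 VAR  (c) S = 533.2 VA  (d) PF = 0.001489 (lagging)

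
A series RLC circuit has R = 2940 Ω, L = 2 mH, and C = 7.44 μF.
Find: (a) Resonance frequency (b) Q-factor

Step 1 — Resonance condition Im(Z)=0 gives ω₀ = 1/√(LC).
Step 2 — ω₀ = 1/√(0.002·7.44e-06) = 8198 rad/s.
Step 3 — f₀ = ω₀/(2π) = 1305 Hz.
Step 4 — Series Q: Q = ω₀L/R = 8198·0.002/2940 = 0.005577.

(a) f₀ = 1305 Hz  (b) Q = 0.005577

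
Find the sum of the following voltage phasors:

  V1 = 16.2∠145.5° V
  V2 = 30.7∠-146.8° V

Step 1 — Convert each phasor to rectangular form:
  V1 = 16.2·(cos(145.5°) + j·sin(145.5°)) = -13.35 + j9.176 V
  V2 = 30.7·(cos(-146.8°) + j·sin(-146.8°)) = -25.69 - j16.81 V
Step 2 — Sum components: V_total = -39.04 - j7.634 V.
Step 3 — Convert to polar: |V_total| = 39.78 V, ∠V_total = -168.9°.

V_total = 39.78∠-168.9° V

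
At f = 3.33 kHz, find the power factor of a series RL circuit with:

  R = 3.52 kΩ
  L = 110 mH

Step 1 — Angular frequency: ω = 2π·f = 2π·3330 = 2.092e+04 rad/s.
Step 2 — Component impedances:
  R: Z = R = 3520 Ω
  L: Z = jωL = j·2.092e+04·0.11 = 0 + j2302 Ω
Step 3 — Series combination: Z_total = R + L = 3520 + j2302 Ω = 4206∠33.2° Ω.
Step 4 — Power factor: PF = cos(φ) = Re(Z)/|Z| = 3520/4205.6 = 0.837.
Step 5 — Type: Im(Z) = 2302 ⇒ lagging (phase φ = 33.2°).

PF = 0.837 (lagging, φ = 33.2°)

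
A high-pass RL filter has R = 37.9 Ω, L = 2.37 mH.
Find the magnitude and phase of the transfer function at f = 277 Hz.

Step 1 — Angular frequency: ω = 2π·277 = 1740 rad/s.
Step 2 — Transfer function: H(jω) = jωL/(R + jωL).
Step 3 — Numerator jωL = j·4.125; denominator R + jωL = 37.9 + j4.125.
Step 4 — H = 0.01171 + j0.1076.
Step 5 — Magnitude: |H| = 0.1082 (-19.3 dB); phase: φ = 83.8°.

|H| = 0.1082 (-19.3 dB), φ = 83.8°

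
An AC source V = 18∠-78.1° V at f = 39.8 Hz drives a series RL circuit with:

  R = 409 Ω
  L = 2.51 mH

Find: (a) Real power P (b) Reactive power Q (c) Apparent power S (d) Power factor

Step 1 — Angular frequency: ω = 2π·f = 2π·39.8 = 250.1 rad/s.
Step 2 — Component impedances:
  R: Z = R = 409 Ω
  L: Z = jωL = j·250.1·0.00251 = 0 + j0.6277 Ω
Step 3 — Series combination: Z_total = R + L = 409 + j0.6277 Ω = 409∠0.1° Ω.
Step 4 — Source phasor: V = 18∠-78.1° V = 3.712 - j17.61 V.
Step 5 — Current: I = V / Z = 0.009009 - j0.04308 A = 0.04401∠-78.2° A.
Step 6 — Complex power: S = V·I* = 0.7922 + j0.001216 VA.
Step 7 — Real power: P = Re(S) = 0.7922 W.
Step 8 — Reactive power: Q = Im(S) = 0.001216 VAR.
Step 9 — Apparent power: |S| = 0.7922 VA.
Step 10 — Power factor: PF = P/|S| = 1 (lagging).

(a) P = 0.7922 W  (b) Q = 0.001216 VAR  (c) S = 0.7922 VA  (d) PF = 1 (lagging)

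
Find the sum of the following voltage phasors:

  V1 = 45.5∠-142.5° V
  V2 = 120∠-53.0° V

Step 1 — Convert each phasor to rectangular form:
  V1 = 45.5·(cos(-142.5°) + j·sin(-142.5°)) = -36.1 - j27.7 V
  V2 = 120·(cos(-53.0°) + j·sin(-53.0°)) = 72.22 - j95.84 V
Step 2 — Sum components: V_total = 36.12 - j123.5 V.
Step 3 — Convert to polar: |V_total| = 128.7 V, ∠V_total = -73.7°.

V_total = 128.7∠-73.7° V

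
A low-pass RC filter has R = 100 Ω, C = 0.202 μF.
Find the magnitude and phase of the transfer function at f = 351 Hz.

Step 1 — Angular frequency: ω = 2π·351 = 2205 rad/s.
Step 2 — Transfer function: H(jω) = 1/(1 + jωRC).
Step 3 — Denominator: 1 + jωRC = 1 + j·2205·100·2.02e-07 = 1 + j0.04455.
Step 4 — H = 0.998 - j0.04446.
Step 5 — Magnitude: |H| = 0.999 (-0.0 dB); phase: φ = -2.6°.

|H| = 0.999 (-0.0 dB), φ = -2.6°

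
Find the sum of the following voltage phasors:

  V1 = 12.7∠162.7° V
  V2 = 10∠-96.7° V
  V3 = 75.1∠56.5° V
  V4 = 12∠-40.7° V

Step 1 — Convert each phasor to rectangular form:
  V1 = 12.7·(cos(162.7°) + j·sin(162.7°)) = -12.13 + j3.777 V
  V2 = 10·(cos(-96.7°) + j·sin(-96.7°)) = -1.167 - j9.932 V
  V3 = 75.1·(cos(56.5°) + j·sin(56.5°)) = 41.45 + j62.62 V
  V4 = 12·(cos(-40.7°) + j·sin(-40.7°)) = 9.098 - j7.825 V
Step 2 — Sum components: V_total = 37.26 + j48.64 V.
Step 3 — Convert to polar: |V_total| = 61.27 V, ∠V_total = 52.6°.

V_total = 61.27∠52.6° V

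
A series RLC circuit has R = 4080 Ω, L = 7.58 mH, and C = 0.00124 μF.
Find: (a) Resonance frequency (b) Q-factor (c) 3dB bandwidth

Step 1 — Resonance: ω₀ = 1/√(LC) = 1/√(0.00758·1.24e-09) = 3.262e+05 rad/s.
Step 2 — f₀ = ω₀/(2π) = 5.191e+04 Hz.
Step 3 — Series Q: Q = ω₀L/R = 3.262e+05·0.00758/4080 = 0.606.
Step 4 — Bandwidth: Δω = ω₀/Q = 5.383e+05 rad/s; BW = Δω/(2π) = 8.567e+04 Hz.

(a) f₀ = 5.191e+04 Hz  (b) Q = 0.606  (c) BW = 8.567e+04 Hz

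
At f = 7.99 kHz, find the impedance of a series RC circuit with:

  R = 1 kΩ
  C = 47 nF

Step 1 — Angular frequency: ω = 2π·f = 2π·7990 = 5.02e+04 rad/s.
Step 2 — Component impedances:
  R: Z = R = 1000 Ω
  C: Z = 1/(jωC) = -j/(ω·C) = 0 - j423.8 Ω
Step 3 — Series combination: Z_total = R + C = 1000 - j423.8 Ω = 1086∠-23.0° Ω.

Z = 1000 - j423.8 Ω = 1086∠-23.0° Ω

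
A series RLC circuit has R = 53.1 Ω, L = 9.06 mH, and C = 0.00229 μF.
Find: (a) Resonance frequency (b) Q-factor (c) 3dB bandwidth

Step 1 — Resonance condition Im(Z)=0 gives ω₀ = 1/√(LC).
Step 2 — ω₀ = 1/√(0.00906·2.29e-09) = 2.195e+05 rad/s.
Step 3 — f₀ = ω₀/(2π) = 3.494e+04 Hz.
Step 4 — Series Q: Q = ω₀L/R = 2.195e+05·0.00906/53.1 = 37.46.
Step 5 — 3dB bandwidth: Δω = ω₀/Q = 5861 rad/s; BW = Δω/(2π) = 932.8 Hz.

(a) f₀ = 3.494e+04 Hz  (b) Q = 37.46  (c) BW = 932.8 Hz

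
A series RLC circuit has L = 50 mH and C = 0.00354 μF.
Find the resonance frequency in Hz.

Step 1 — Resonance condition Im(Z)=0 gives ω₀ = 1/√(LC).
Step 2 — ω₀ = 1/√(0.05·3.54e-09) = 7.516e+04 rad/s.
Step 3 — f₀ = ω₀/(2π) = 1.196e+04 Hz.

f₀ = 1.196e+04 Hz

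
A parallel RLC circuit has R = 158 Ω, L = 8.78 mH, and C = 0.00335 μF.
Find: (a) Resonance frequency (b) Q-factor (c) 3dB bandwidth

Step 1 — Resonance: ω₀ = 1/√(LC) = 1/√(0.00878·3.35e-09) = 1.844e+05 rad/s.
Step 2 — f₀ = ω₀/(2π) = 2.935e+04 Hz.
Step 3 — Parallel Q: Q = R/(ω₀L) = 158/(1.844e+05·0.00878) = 0.0976.
Step 4 — Bandwidth: Δω = ω₀/Q = 1.889e+06 rad/s; BW = Δω/(2π) = 3.007e+05 Hz.

(a) f₀ = 2.935e+04 Hz  (b) Q = 0.0976  (c) BW = 3.007e+05 Hz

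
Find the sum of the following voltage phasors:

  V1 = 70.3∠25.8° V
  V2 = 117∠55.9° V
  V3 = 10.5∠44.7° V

Step 1 — Convert each phasor to rectangular form:
  V1 = 70.3·(cos(25.8°) + j·sin(25.8°)) = 63.29 + j30.6 V
  V2 = 117·(cos(55.9°) + j·sin(55.9°)) = 65.59 + j96.88 V
  V3 = 10.5·(cos(44.7°) + j·sin(44.7°)) = 7.463 + j7.386 V
Step 2 — Sum components: V_total = 136.4 + j134.9 V.
Step 3 — Convert to polar: |V_total| = 191.8 V, ∠V_total = 44.7°.

V_total = 191.8∠44.7° V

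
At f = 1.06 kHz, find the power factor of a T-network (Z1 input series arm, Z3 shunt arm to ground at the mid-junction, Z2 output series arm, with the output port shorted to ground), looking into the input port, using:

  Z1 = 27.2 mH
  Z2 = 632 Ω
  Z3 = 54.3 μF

Step 1 — Angular frequency: ω = 2π·f = 2π·1060 = 6660 rad/s.
Step 2 — Component impedances:
  Z1: Z = jωL = j·6660·0.0272 = 0 + j181.2 Ω
  Z2: Z = R = 632 Ω
  Z3: Z = 1/(jωC) = -j/(ω·C) = 0 - j2.765 Ω
Step 3 — With the output port shorted to ground, the output series arm Z2 runs from the junction to ground; the shunt arm Z3 also runs from the junction to ground. They appear in parallel: Z3 || Z2 = 0.0121 - j2.765 Ω.
Step 4 — Series with input arm Z1: Z_in = Z1 + (Z3 || Z2) = 0.0121 + j178.4 Ω = 178.4∠90.0° Ω.
Step 5 — Power factor: PF = cos(φ) = Re(Z)/|Z| = 0.012098/178.39 = 6.782e-05.
Step 6 — Type: Im(Z) = 178.4 ⇒ lagging (phase φ = 90.0°).

PF = 6.782e-05 (lagging, φ = 90.0°)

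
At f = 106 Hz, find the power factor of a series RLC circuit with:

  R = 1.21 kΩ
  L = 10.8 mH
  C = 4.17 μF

Step 1 — Angular frequency: ω = 2π·f = 2π·106 = 666 rad/s.
Step 2 — Component impedances:
  R: Z = R = 1210 Ω
  L: Z = jωL = j·666·0.0108 = 0 + j7.193 Ω
  C: Z = 1/(jωC) = -j/(ω·C) = 0 - j360.1 Ω
Step 3 — Series combination: Z_total = R + L + C = 1210 - j352.9 Ω = 1260∠-16.3° Ω.
Step 4 — Power factor: PF = cos(φ) = Re(Z)/|Z| = 1210/1260.4 = 0.96.
Step 5 — Type: Im(Z) = -352.9 ⇒ leading (phase φ = -16.3°).

PF = 0.96 (leading, φ = -16.3°)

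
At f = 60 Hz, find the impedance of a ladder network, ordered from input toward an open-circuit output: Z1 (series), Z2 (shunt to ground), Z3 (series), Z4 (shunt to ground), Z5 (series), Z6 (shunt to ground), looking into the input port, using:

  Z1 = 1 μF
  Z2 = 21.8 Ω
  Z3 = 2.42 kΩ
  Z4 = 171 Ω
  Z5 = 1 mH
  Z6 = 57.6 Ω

Step 1 — Angular frequency: ω = 2π·f = 2π·60 = 377 rad/s.
Step 2 — Component impedances:
  Z1: Z = 1/(jωC) = -j/(ω·C) = 0 - j2653 Ω
  Z2: Z = R = 21.8 Ω
  Z3: Z = R = 2420 Ω
  Z4: Z = R = 171 Ω
  Z5: Z = jωL = j·377·0.001 = 0 + j0.377 Ω
  Z6: Z = R = 57.6 Ω
Step 3 — Ladder network (open output): work backward from the far end, alternating series and parallel combinations. Z_in = 21.61 - j2653 Ω = 2653∠-89.5° Ω.

Z = 21.61 - j2653 Ω = 2653∠-89.5° Ω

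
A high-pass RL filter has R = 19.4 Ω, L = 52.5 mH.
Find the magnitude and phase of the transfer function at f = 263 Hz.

Step 1 — Angular frequency: ω = 2π·263 = 1652 rad/s.
Step 2 — Transfer function: H(jω) = jωL/(R + jωL).
Step 3 — Numerator jωL = j·86.76; denominator R + jωL = 19.4 + j86.76.
Step 4 — H = 0.9524 + j0.213.
Step 5 — Magnitude: |H| = 0.9759 (-0.2 dB); phase: φ = 12.6°.

|H| = 0.9759 (-0.2 dB), φ = 12.6°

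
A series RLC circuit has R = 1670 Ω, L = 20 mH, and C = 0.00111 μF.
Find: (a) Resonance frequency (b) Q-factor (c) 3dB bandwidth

Step 1 — Resonance: ω₀ = 1/√(LC) = 1/√(0.02·1.11e-09) = 2.122e+05 rad/s.
Step 2 — f₀ = ω₀/(2π) = 3.378e+04 Hz.
Step 3 — Series Q: Q = ω₀L/R = 2.122e+05·0.02/1670 = 2.542.
Step 4 — Bandwidth: Δω = ω₀/Q = 8.35e+04 rad/s; BW = Δω/(2π) = 1.329e+04 Hz.

(a) f₀ = 3.378e+04 Hz  (b) Q = 2.542  (c) BW = 1.329e+04 Hz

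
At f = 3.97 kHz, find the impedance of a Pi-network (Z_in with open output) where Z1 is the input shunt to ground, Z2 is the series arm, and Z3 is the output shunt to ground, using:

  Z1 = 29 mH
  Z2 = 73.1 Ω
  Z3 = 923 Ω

Step 1 — Angular frequency: ω = 2π·f = 2π·3970 = 2.494e+04 rad/s.
Step 2 — Component impedances:
  Z1: Z = jωL = j·2.494e+04·0.029 = 0 + j723.4 Ω
  Z2: Z = R = 73.1 Ω
  Z3: Z = R = 923 Ω
Step 3 — With open output, the series arm Z2 and the output shunt Z3 appear in series to ground: Z2 + Z3 = 996.1 Ω.
Step 4 — Parallel with input shunt Z1: Z_in = Z1 || (Z2 + Z3) = 343.9 + j473.6 Ω = 585.3∠54.0° Ω.

Z = 343.9 + j473.6 Ω = 585.3∠54.0° Ω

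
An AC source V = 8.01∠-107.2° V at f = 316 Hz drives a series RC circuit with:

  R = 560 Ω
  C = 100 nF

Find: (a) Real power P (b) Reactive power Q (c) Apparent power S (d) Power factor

Step 1 — Angular frequency: ω = 2π·f = 2π·316 = 1985 rad/s.
Step 2 — Component impedances:
  R: Z = R = 560 Ω
  C: Z = 1/(jωC) = -j/(ω·C) = 0 - j5037 Ω
Step 3 — Series combination: Z_total = R + C = 560 - j5037 Ω = 5068∠-83.7° Ω.
Step 4 — Source phasor: V = 8.01∠-107.2° V = -2.369 - j7.652 V.
Step 5 — Current: I = V / Z = 0.001449 - j0.0006314 A = 0.001581∠-23.5° A.
Step 6 — Complex power: S = V·I* = 0.001399 - j0.01258 VA.
Step 7 — Real power: P = Re(S) = 0.001399 W.
Step 8 — Reactive power: Q = Im(S) = -0.01258 VAR.
Step 9 — Apparent power: |S| = 0.01266 VA.
Step 10 — Power factor: PF = P/|S| = 0.1105 (leading).

(a) P = 0.001399 W  (b) Q = -0.01258 VAR  (c) S = 0.01266 VA  (d) PF = 0.1105 (leading)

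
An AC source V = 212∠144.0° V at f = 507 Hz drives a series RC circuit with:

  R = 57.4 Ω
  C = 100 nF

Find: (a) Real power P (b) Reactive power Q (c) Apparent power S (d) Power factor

Step 1 — Angular frequency: ω = 2π·f = 2π·507 = 3186 rad/s.
Step 2 — Component impedances:
  R: Z = R = 57.4 Ω
  C: Z = 1/(jωC) = -j/(ω·C) = 0 - j3139 Ω
Step 3 — Series combination: Z_total = R + C = 57.4 - j3139 Ω = 3140∠-89.0° Ω.
Step 4 — Source phasor: V = 212∠144.0° V = -171.5 + j124.6 V.
Step 5 — Current: I = V / Z = -0.04068 - j0.05389 A = 0.06752∠-127.0° A.
Step 6 — Complex power: S = V·I* = 0.2617 - j14.31 VA.
Step 7 — Real power: P = Re(S) = 0.2617 W.
Step 8 — Reactive power: Q = Im(S) = -14.31 VAR.
Step 9 — Apparent power: |S| = 14.31 VA.
Step 10 — Power factor: PF = P/|S| = 0.01828 (leading).

(a) P = 0.2617 W  (b) Q = -14.31 VAR  (c) S = 14.31 VA  (d) PF = 0.01828 (leading)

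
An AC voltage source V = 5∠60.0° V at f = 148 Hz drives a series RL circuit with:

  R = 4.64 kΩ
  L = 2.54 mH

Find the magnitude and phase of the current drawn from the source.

Step 1 — Angular frequency: ω = 2π·f = 2π·148 = 929.9 rad/s.
Step 2 — Component impedances:
  R: Z = R = 4640 Ω
  L: Z = jωL = j·929.9·0.00254 = 0 + j2.362 Ω
Step 3 — Series combination: Z_total = R + L = 4640 + j2.362 Ω = 4640∠0.0° Ω.
Step 4 — Source phasor: V = 5∠60.0° V = 2.5 + j4.33 V.
Step 5 — Ohm's law: I = V / Z_total = (2.5 + j4.33) / (4640 + j2.362) = 0.0005393 + j0.0009329 A.
Step 6 — Convert to polar: |I| = 0.001078 A, ∠I = 60.0°.

I = 0.001078∠60.0° A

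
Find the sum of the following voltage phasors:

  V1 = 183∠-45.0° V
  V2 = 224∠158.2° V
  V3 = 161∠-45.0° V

Step 1 — Convert each phasor to rectangular form:
  V1 = 183·(cos(-45.0°) + j·sin(-45.0°)) = 129.4 - j129.4 V
  V2 = 224·(cos(158.2°) + j·sin(158.2°)) = -208 + j83.19 V
  V3 = 161·(cos(-45.0°) + j·sin(-45.0°)) = 113.8 - j113.8 V
Step 2 — Sum components: V_total = 35.26 - j160.1 V.
Step 3 — Convert to polar: |V_total| = 163.9 V, ∠V_total = -77.6°.

V_total = 163.9∠-77.6° V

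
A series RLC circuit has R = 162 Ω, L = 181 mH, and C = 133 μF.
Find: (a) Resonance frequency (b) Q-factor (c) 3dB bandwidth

Step 1 — Resonance: ω₀ = 1/√(LC) = 1/√(0.181·0.000133) = 203.8 rad/s.
Step 2 — f₀ = ω₀/(2π) = 32.44 Hz.
Step 3 — Series Q: Q = ω₀L/R = 203.8·0.181/162 = 0.2277.
Step 4 — Bandwidth: Δω = ω₀/Q = 895 rad/s; BW = Δω/(2π) = 142.4 Hz.

(a) f₀ = 32.44 Hz  (b) Q = 0.2277  (c) BW = 142.4 Hz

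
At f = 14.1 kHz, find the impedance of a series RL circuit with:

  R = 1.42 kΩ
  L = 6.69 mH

Step 1 — Angular frequency: ω = 2π·f = 2π·1.41e+04 = 8.859e+04 rad/s.
Step 2 — Component impedances:
  R: Z = R = 1420 Ω
  L: Z = jωL = j·8.859e+04·0.00669 = 0 + j592.7 Ω
Step 3 — Series combination: Z_total = R + L = 1420 + j592.7 Ω = 1539∠22.7° Ω.

Z = 1420 + j592.7 Ω = 1539∠22.7° Ω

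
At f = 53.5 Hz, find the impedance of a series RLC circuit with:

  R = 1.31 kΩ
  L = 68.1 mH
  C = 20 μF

Step 1 — Angular frequency: ω = 2π·f = 2π·53.5 = 336.2 rad/s.
Step 2 — Component impedances:
  R: Z = R = 1310 Ω
  L: Z = jωL = j·336.2·0.0681 = 0 + j22.89 Ω
  C: Z = 1/(jωC) = -j/(ω·C) = 0 - j148.7 Ω
Step 3 — Series combination: Z_total = R + L + C = 1310 - j125.9 Ω = 1316∠-5.5° Ω.

Z = 1310 - j125.9 Ω = 1316∠-5.5° Ω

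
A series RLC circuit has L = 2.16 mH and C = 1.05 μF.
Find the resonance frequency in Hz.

Step 1 — Resonance condition Im(Z)=0 gives ω₀ = 1/√(LC).
Step 2 — ω₀ = 1/√(0.00216·1.05e-06) = 2.1e+04 rad/s.
Step 3 — f₀ = ω₀/(2π) = 3342 Hz.

f₀ = 3342 Hz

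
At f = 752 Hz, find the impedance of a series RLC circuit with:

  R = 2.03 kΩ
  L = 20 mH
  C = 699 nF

Step 1 — Angular frequency: ω = 2π·f = 2π·752 = 4725 rad/s.
Step 2 — Component impedances:
  R: Z = R = 2030 Ω
  L: Z = jωL = j·4725·0.02 = 0 + j94.5 Ω
  C: Z = 1/(jωC) = -j/(ω·C) = 0 - j302.8 Ω
Step 3 — Series combination: Z_total = R + L + C = 2030 - j208.3 Ω = 2041∠-5.9° Ω.

Z = 2030 - j208.3 Ω = 2041∠-5.9° Ω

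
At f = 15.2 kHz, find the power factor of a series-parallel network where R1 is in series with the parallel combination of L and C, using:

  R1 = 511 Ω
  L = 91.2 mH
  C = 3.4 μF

Step 1 — Angular frequency: ω = 2π·f = 2π·1.52e+04 = 9.55e+04 rad/s.
Step 2 — Component impedances:
  R1: Z = R = 511 Ω
  L: Z = jωL = j·9.55e+04·0.0912 = 0 + j8710 Ω
  C: Z = 1/(jωC) = -j/(ω·C) = 0 - j3.08 Ω
Step 3 — Parallel branch: L || C = 1/(1/L + 1/C) = 0 - j3.081 Ω.
Step 4 — Series with R1: Z_total = R1 + (L || C) = 511 - j3.081 Ω = 511∠-0.3° Ω.
Step 5 — Power factor: PF = cos(φ) = Re(Z)/|Z| = 511/511 = 1.
Step 6 — Type: Im(Z) = -3.081 ⇒ leading (phase φ = -0.3°).

PF = 1 (leading, φ = -0.3°)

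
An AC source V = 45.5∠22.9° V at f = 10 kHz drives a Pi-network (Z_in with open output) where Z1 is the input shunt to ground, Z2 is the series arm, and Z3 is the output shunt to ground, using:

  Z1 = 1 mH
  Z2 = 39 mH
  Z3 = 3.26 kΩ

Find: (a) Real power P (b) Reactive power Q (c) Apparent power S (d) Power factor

Step 1 — Angular frequency: ω = 2π·f = 2π·1e+04 = 6.283e+04 rad/s.
Step 2 — Component impedances:
  Z1: Z = jωL = j·6.283e+04·0.001 = 0 + j62.83 Ω
  Z2: Z = jωL = j·6.283e+04·0.039 = 0 + j2450 Ω
  Z3: Z = R = 3260 Ω
Step 3 — With open output, the series arm Z2 and the output shunt Z3 appear in series to ground: Z2 + Z3 = 3260 + j2450 Ω.
Step 4 — Parallel with input shunt Z1: Z_in = Z1 || (Z2 + Z3) = 0.7596 + j62.25 Ω = 62.25∠89.3° Ω.
Step 5 — Source phasor: V = 45.5∠22.9° V = 41.91 + j17.71 V.
Step 6 — Current: I = V / Z = 0.2926 - j0.6698 A = 0.7309∠-66.4° A.
Step 7 — Complex power: S = V·I* = 0.4058 + j33.25 VA.
Step 8 — Real power: P = Re(S) = 0.4058 W.
Step 9 — Reactive power: Q = Im(S) = 33.25 VAR.
Step 10 — Apparent power: |S| = 33.26 VA.
Step 11 — Power factor: PF = P/|S| = 0.0122 (lagging).

(a) P = 0.4058 W  (b) Q = 33.25 VAR  (c) S = 33.26 VA  (d) PF = 0.0122 (lagging)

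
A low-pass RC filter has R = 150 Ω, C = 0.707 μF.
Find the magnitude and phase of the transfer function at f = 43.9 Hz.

Step 1 — Angular frequency: ω = 2π·43.9 = 275.8 rad/s.
Step 2 — Transfer function: H(jω) = 1/(1 + jωRC).
Step 3 — Denominator: 1 + jωRC = 1 + j·275.8·150·7.07e-07 = 1 + j0.02925.
Step 4 — H = 0.9991 - j0.02923.
Step 5 — Magnitude: |H| = 0.9996 (-0.0 dB); phase: φ = -1.7°.

|H| = 0.9996 (-0.0 dB), φ = -1.7°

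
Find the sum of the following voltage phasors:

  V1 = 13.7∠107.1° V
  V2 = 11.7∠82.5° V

Step 1 — Convert each phasor to rectangular form:
  V1 = 13.7·(cos(107.1°) + j·sin(107.1°)) = -4.028 + j13.09 V
  V2 = 11.7·(cos(82.5°) + j·sin(82.5°)) = 1.527 + j11.6 V
Step 2 — Sum components: V_total = -2.501 + j24.69 V.
Step 3 — Convert to polar: |V_total| = 24.82 V, ∠V_total = 95.8°.

V_total = 24.82∠95.8° V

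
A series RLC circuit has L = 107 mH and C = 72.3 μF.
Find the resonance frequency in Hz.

Step 1 — Resonance condition Im(Z)=0 gives ω₀ = 1/√(LC).
Step 2 — ω₀ = 1/√(0.107·7.23e-05) = 359.5 rad/s.
Step 3 — f₀ = ω₀/(2π) = 57.22 Hz.

f₀ = 57.22 Hz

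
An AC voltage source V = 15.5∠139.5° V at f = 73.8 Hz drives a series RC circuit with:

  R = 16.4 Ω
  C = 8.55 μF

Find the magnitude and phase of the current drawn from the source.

Step 1 — Angular frequency: ω = 2π·f = 2π·73.8 = 463.7 rad/s.
Step 2 — Component impedances:
  R: Z = R = 16.4 Ω
  C: Z = 1/(jωC) = -j/(ω·C) = 0 - j252.2 Ω
Step 3 — Series combination: Z_total = R + C = 16.4 - j252.2 Ω = 252.8∠-86.3° Ω.
Step 4 — Source phasor: V = 15.5∠139.5° V = -11.79 + j10.07 V.
Step 5 — Ohm's law: I = V / Z_total = (-11.79 + j10.07) / (16.4 - j252.2) = -0.04277 - j0.04395 A.
Step 6 — Convert to polar: |I| = 0.06132 A, ∠I = -134.2°.

I = 0.06132∠-134.2° A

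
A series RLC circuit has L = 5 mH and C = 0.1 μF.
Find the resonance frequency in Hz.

Step 1 — Resonance condition Im(Z)=0 gives ω₀ = 1/√(LC).
Step 2 — ω₀ = 1/√(0.005·1e-07) = 4.472e+04 rad/s.
Step 3 — f₀ = ω₀/(2π) = 7118 Hz.

f₀ = 7118 Hz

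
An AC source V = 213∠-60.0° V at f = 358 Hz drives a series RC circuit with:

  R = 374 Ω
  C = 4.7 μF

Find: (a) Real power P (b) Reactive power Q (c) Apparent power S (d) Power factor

Step 1 — Angular frequency: ω = 2π·f = 2π·358 = 2249 rad/s.
Step 2 — Component impedances:
  R: Z = R = 374 Ω
  C: Z = 1/(jωC) = -j/(ω·C) = 0 - j94.59 Ω
Step 3 — Series combination: Z_total = R + C = 374 - j94.59 Ω = 385.8∠-14.2° Ω.
Step 4 — Source phasor: V = 213∠-60.0° V = 106.5 - j184.5 V.
Step 5 — Current: I = V / Z = 0.3849 - j0.3959 A = 0.5521∠-45.8° A.
Step 6 — Complex power: S = V·I* = 114 - j28.84 VA.
Step 7 — Real power: P = Re(S) = 114 W.
Step 8 — Reactive power: Q = Im(S) = -28.84 VAR.
Step 9 — Apparent power: |S| = 117.6 VA.
Step 10 — Power factor: PF = P/|S| = 0.9695 (leading).

(a) P = 114 W  (b) Q = -28.84 VAR  (c) S = 117.6 VA  (d) PF = 0.9695 (leading)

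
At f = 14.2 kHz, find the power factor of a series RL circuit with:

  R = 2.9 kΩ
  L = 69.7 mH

Step 1 — Angular frequency: ω = 2π·f = 2π·1.42e+04 = 8.922e+04 rad/s.
Step 2 — Component impedances:
  R: Z = R = 2900 Ω
  L: Z = jωL = j·8.922e+04·0.0697 = 0 + j6219 Ω
Step 3 — Series combination: Z_total = R + L = 2900 + j6219 Ω = 6862∠65.0° Ω.
Step 4 — Power factor: PF = cos(φ) = Re(Z)/|Z| = 2900/6862 = 0.4226.
Step 5 — Type: Im(Z) = 6219 ⇒ lagging (phase φ = 65.0°).

PF = 0.4226 (lagging, φ = 65.0°)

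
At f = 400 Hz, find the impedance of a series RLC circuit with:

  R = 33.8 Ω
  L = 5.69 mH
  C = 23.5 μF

Step 1 — Angular frequency: ω = 2π·f = 2π·400 = 2513 rad/s.
Step 2 — Component impedances:
  R: Z = R = 33.8 Ω
  L: Z = jωL = j·2513·0.00569 = 0 + j14.3 Ω
  C: Z = 1/(jωC) = -j/(ω·C) = 0 - j16.93 Ω
Step 3 — Series combination: Z_total = R + L + C = 33.8 - j2.631 Ω = 33.9∠-4.5° Ω.

Z = 33.8 - j2.631 Ω = 33.9∠-4.5° Ω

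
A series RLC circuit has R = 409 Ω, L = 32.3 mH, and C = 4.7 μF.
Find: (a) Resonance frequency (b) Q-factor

Step 1 — Resonance condition Im(Z)=0 gives ω₀ = 1/√(LC).
Step 2 — ω₀ = 1/√(0.0323·4.7e-06) = 2567 rad/s.
Step 3 — f₀ = ω₀/(2π) = 408.5 Hz.
Step 4 — Series Q: Q = ω₀L/R = 2567·0.0323/409 = 0.2027.

(a) f₀ = 408.5 Hz  (b) Q = 0.2027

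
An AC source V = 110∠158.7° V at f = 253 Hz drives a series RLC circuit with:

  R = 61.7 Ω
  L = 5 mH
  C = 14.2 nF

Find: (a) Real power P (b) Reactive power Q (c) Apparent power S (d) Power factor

Step 1 — Angular frequency: ω = 2π·f = 2π·253 = 1590 rad/s.
Step 2 — Component impedances:
  R: Z = R = 61.7 Ω
  L: Z = jωL = j·1590·0.005 = 0 + j7.948 Ω
  C: Z = 1/(jωC) = -j/(ω·C) = 0 - j4.43e+04 Ω
Step 3 — Series combination: Z_total = R + L + C = 61.7 - j4.429e+04 Ω = 4.429e+04∠-89.9° Ω.
Step 4 — Source phasor: V = 110∠158.7° V = -102.5 + j39.96 V.
Step 5 — Current: I = V / Z = -0.0009053 - j0.002313 A = 0.002483∠-111.4° A.
Step 6 — Complex power: S = V·I* = 0.0003805 - j0.2732 VA.
Step 7 — Real power: P = Re(S) = 0.0003805 W.
Step 8 — Reactive power: Q = Im(S) = -0.2732 VAR.
Step 9 — Apparent power: |S| = 0.2732 VA.
Step 10 — Power factor: PF = P/|S| = 0.001393 (leading).

(a) P = 0.0003805 W  (b) Q = -0.2732 VAR  (c) S = 0.2732 VA  (d) PF = 0.001393 (leading)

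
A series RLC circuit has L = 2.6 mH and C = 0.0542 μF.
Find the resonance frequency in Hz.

Step 1 — Resonance condition Im(Z)=0 gives ω₀ = 1/√(LC).
Step 2 — ω₀ = 1/√(0.0026·5.42e-08) = 8.424e+04 rad/s.
Step 3 — f₀ = ω₀/(2π) = 1.341e+04 Hz.

f₀ = 1.341e+04 Hz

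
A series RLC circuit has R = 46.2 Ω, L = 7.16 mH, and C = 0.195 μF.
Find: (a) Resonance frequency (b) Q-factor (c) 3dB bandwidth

Step 1 — Resonance: ω₀ = 1/√(LC) = 1/√(0.00716·1.95e-07) = 2.676e+04 rad/s.
Step 2 — f₀ = ω₀/(2π) = 4259 Hz.
Step 3 — Series Q: Q = ω₀L/R = 2.676e+04·0.00716/46.2 = 4.148.
Step 4 — Bandwidth: Δω = ω₀/Q = 6453 rad/s; BW = Δω/(2π) = 1027 Hz.

(a) f₀ = 4259 Hz  (b) Q = 4.148  (c) BW = 1027 Hz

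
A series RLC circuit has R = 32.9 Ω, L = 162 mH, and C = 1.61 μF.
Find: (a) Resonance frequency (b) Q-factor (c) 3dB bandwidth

Step 1 — Resonance condition Im(Z)=0 gives ω₀ = 1/√(LC).
Step 2 — ω₀ = 1/√(0.162·1.61e-06) = 1958 rad/s.
Step 3 — f₀ = ω₀/(2π) = 311.6 Hz.
Step 4 — Series Q: Q = ω₀L/R = 1958·0.162/32.9 = 9.642.
Step 5 — 3dB bandwidth: Δω = ω₀/Q = 203.1 rad/s; BW = Δω/(2π) = 32.32 Hz.

(a) f₀ = 311.6 Hz  (b) Q = 9.642  (c) BW = 32.32 Hz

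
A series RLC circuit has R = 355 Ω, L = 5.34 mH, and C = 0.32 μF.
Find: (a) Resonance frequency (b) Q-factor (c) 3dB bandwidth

Step 1 — Resonance condition Im(Z)=0 gives ω₀ = 1/√(LC).
Step 2 — ω₀ = 1/√(0.00534·3.2e-07) = 2.419e+04 rad/s.
Step 3 — f₀ = ω₀/(2π) = 3850 Hz.
Step 4 — Series Q: Q = ω₀L/R = 2.419e+04·0.00534/355 = 0.3639.
Step 5 — 3dB bandwidth: Δω = ω₀/Q = 6.648e+04 rad/s; BW = Δω/(2π) = 1.058e+04 Hz.

(a) f₀ = 3850 Hz  (b) Q = 0.3639  (c) BW = 1.058e+04 Hz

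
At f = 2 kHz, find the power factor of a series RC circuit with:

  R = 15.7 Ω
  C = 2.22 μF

Step 1 — Angular frequency: ω = 2π·f = 2π·2000 = 1.257e+04 rad/s.
Step 2 — Component impedances:
  R: Z = R = 15.7 Ω
  C: Z = 1/(jωC) = -j/(ω·C) = 0 - j35.85 Ω
Step 3 — Series combination: Z_total = R + C = 15.7 - j35.85 Ω = 39.13∠-66.3° Ω.
Step 4 — Power factor: PF = cos(φ) = Re(Z)/|Z| = 15.7/39.13 = 0.4012.
Step 5 — Type: Im(Z) = -35.85 ⇒ leading (phase φ = -66.3°).

PF = 0.4012 (leading, φ = -66.3°)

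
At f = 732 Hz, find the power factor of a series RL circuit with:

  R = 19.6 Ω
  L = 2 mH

Step 1 — Angular frequency: ω = 2π·f = 2π·732 = 4599 rad/s.
Step 2 — Component impedances:
  R: Z = R = 19.6 Ω
  L: Z = jωL = j·4599·0.002 = 0 + j9.199 Ω
Step 3 — Series combination: Z_total = R + L = 19.6 + j9.199 Ω = 21.65∠25.1° Ω.
Step 4 — Power factor: PF = cos(φ) = Re(Z)/|Z| = 19.6/21.65 = 0.9053.
Step 5 — Type: Im(Z) = 9.199 ⇒ lagging (phase φ = 25.1°).

PF = 0.9053 (lagging, φ = 25.1°)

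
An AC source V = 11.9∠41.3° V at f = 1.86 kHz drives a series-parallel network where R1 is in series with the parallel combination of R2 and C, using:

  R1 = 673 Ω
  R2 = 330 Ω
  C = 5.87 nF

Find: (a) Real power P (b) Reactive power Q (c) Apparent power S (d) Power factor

Step 1 — Angular frequency: ω = 2π·f = 2π·1860 = 1.169e+04 rad/s.
Step 2 — Component impedances:
  R1: Z = R = 673 Ω
  R2: Z = R = 330 Ω
  C: Z = 1/(jωC) = -j/(ω·C) = 0 - j1.458e+04 Ω
Step 3 — Parallel branch: R2 || C = 1/(1/R2 + 1/C) = 329.8 - j7.467 Ω.
Step 4 — Series with R1: Z_total = R1 + (R2 || C) = 1003 - j7.467 Ω = 1003∠-0.4° Ω.
Step 5 — Source phasor: V = 11.9∠41.3° V = 8.94 + j7.854 V.
Step 6 — Current: I = V / Z = 0.008856 + j0.007898 A = 0.01187∠41.7° A.
Step 7 — Complex power: S = V·I* = 0.1412 - j0.001051 VA.
Step 8 — Real power: P = Re(S) = 0.1412 W.
Step 9 — Reactive power: Q = Im(S) = -0.001051 VAR.
Step 10 — Apparent power: |S| = 0.1412 VA.
Step 11 — Power factor: PF = P/|S| = 1 (leading).

(a) P = 0.1412 W  (b) Q = -0.001051 VAR  (c) S = 0.1412 VA  (d) PF = 1 (leading)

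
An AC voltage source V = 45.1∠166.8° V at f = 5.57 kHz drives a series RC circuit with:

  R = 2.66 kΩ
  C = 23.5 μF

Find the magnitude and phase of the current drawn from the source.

Step 1 — Angular frequency: ω = 2π·f = 2π·5570 = 3.5e+04 rad/s.
Step 2 — Component impedances:
  R: Z = R = 2660 Ω
  C: Z = 1/(jωC) = -j/(ω·C) = 0 - j1.216 Ω
Step 3 — Series combination: Z_total = R + C = 2660 - j1.216 Ω = 2660∠-0.0° Ω.
Step 4 — Source phasor: V = 45.1∠166.8° V = -43.91 + j10.3 V.
Step 5 — Ohm's law: I = V / Z_total = (-43.91 + j10.3) / (2660 - j1.216) = -0.01651 + j0.003864 A.
Step 6 — Convert to polar: |I| = 0.01695 A, ∠I = 166.8°.

I = 0.01695∠166.8° A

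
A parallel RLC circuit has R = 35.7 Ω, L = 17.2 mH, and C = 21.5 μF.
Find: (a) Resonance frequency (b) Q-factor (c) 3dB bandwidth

Step 1 — Resonance: ω₀ = 1/√(LC) = 1/√(0.0172·2.15e-05) = 1644 rad/s.
Step 2 — f₀ = ω₀/(2π) = 261.7 Hz.
Step 3 — Parallel Q: Q = R/(ω₀L) = 35.7/(1644·0.0172) = 1.262.
Step 4 — Bandwidth: Δω = ω₀/Q = 1303 rad/s; BW = Δω/(2π) = 207.4 Hz.

(a) f₀ = 261.7 Hz  (b) Q = 1.262  (c) BW = 207.4 Hz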